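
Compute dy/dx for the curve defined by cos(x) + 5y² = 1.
Differentiate the relation implicitly: treat y = y(x) and apply the chain rule, so every y-derivative picks up a y' = dy/dx factor.

With everything moved to the left-hand side, differentiate term by term:
  d/dx[5y^2] = 10y·y'
  d/dx[cos(x)] = -sin(x)
  d/dx[-1] = 0

Separating the contributions that come from x directly and those that come through y:
  without y':      -sin(x)
  multiplying y':  10y

so (-sin(x)) + (10y)·y' = 0, and therefore
  dy/dx = -(-sin(x))/(10y) = sin(x)/(10y)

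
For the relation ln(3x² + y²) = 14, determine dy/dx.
Differentiate the relation implicitly: treat y = y(x) and apply the chain rule, so every y-derivative picks up a y' = dy/dx factor.

With everything moved to the left-hand side, differentiate term by term:
  d/dx[ln(3x^2 + y^2)] = (6x + 2y·y')/(3x^2 + y^2)
  d/dx[-14] = 0

Separating the contributions that come from x directly and those that come through y:
  without y':      6x/(3x^2 + y^2)
  multiplying y':  2y/(3x^2 + y^2)

so (6x/(3x^2 + y^2)) + (2y/(3x^2 + y^2))·y' = 0, and therefore
  dy/dx = -(6x/(3x^2 + y^2))/(2y/(3x^2 + y^2)) = -3x/y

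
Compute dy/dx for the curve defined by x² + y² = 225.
Differentiate the relation implicitly: treat y = y(x) and apply the chain rule, so every y-derivative picks up a y' = dy/dx factor.

With everything moved to the left-hand side, differentiate term by term:
  d/dx[x^2] = 2x
  d/dx[y^2] = 2y·y'
  d/dx[-225] = 0

Separating the contributions that come from x directly and those that come through y:
  without y':      2x
  multiplying y':  2y

so (2x) + (2y)·y' = 0, and therefore
  dy/dx = -(2x)/(2y) = -x/y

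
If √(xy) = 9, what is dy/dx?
Take d/dx of both sides. Since y is implicitly a function of x, the chain rule attaches a y' = dy/dx factor whenever we differentiate through y.

Set F(x, y) = (left side) − (right side), so the curve is F = 0. Differentiating each term of F:
  d/dx[√(xy)] = √(xy)(x·y'/2 + y/2)/(xy)
  d/dx[-9] = 0

Collecting, the y'-free part is the partial derivative in x and the y' coefficient is the partial derivative in y:
  ∂F/∂x = √(xy)/(2x)
  ∂F/∂y = √(xy)/(2y)

so d/dx[F(x, y(x))] = ∂F/∂x + (∂F/∂y)·y' = 0. Rearranging,
  dy/dx = -(∂F/∂x)/(∂F/∂y) = -(√(xy)/(2x))/(√(xy)/(2y)) = -y/x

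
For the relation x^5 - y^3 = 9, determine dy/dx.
Differentiate both sides with respect to x, treating y as y(x). By the chain rule, any term containing y contributes a factor of y' = dy/dx when we differentiate it.

Move every term to one side and write the relation as F(x, y) = 0. Term by term,
  d/dx[x^5] = 5x^4
  d/dx[-y^3] = -3y^2·y'
  d/dx[-9] = 0

The pieces without y' make up ∂F/∂x and the coefficient of y' is ∂F/∂y:
  ∂F/∂x = 5x^4,
  ∂F/∂y = -3y^2.

Since d/dx[F] = ∂F/∂x + (∂F/∂y)·y' = 0, solve for y':
  (∂F/∂y)·y' = -∂F/∂x
  dy/dx = -(∂F/∂x)/(∂F/∂y) = -(5x^4)/(-3y^2) = 5x^4/(3y^2)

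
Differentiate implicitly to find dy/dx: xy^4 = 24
Differentiate the relation implicitly: treat y = y(x) and apply the chain rule, so every y-derivative picks up a y' = dy/dx factor.

With everything moved to the left-hand side, differentiate term by term:
  d/dx[xy^4] = 4xy^3·y' + y^4
  d/dx[-24] = 0

Separating the contributions that come from x directly and those that come through y:
  without y':      y^4
  multiplying y':  4xy^3

so (y^4) + (4xy^3)·y' = 0, and therefore
  dy/dx = -(y^4)/(4xy^3) = -y/(4x)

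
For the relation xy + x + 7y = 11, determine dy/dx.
Apply d/dx to both sides, remembering that y depends on x. Each occurrence of y therefore brings in a y' = dy/dx via the chain rule.

With F(x, y) equal to the left-hand side minus the right, differentiate F term by term:
  d/dx[xy] = x·y' + y
  d/dx[x] = 1
  d/dx[7y] = 7·y'
  d/dx[-11] = 0
Adding these up, d/dx[F] = 0 becomes
  (y + 1) + (x + 7)·y' = 0,
so isolating y',
  dy/dx = -(y + 1)/(x + 7) = (-y - 1)/(x + 7)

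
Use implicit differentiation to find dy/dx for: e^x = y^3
Apply d/dx to both sides, remembering that y depends on x. Each occurrence of y therefore brings in a y' = dy/dx via the chain rule.

With F(x, y) equal to the left-hand side minus the right, differentiate F term by term:
  d/dx[-y^3] = -3y^2·y'
  d/dx[e^(x)] = e^(x)
Adding these up, d/dx[F] = 0 becomes
  (e^(x)) + (-3y^2)·y' = 0,
so isolating y',
  dy/dx = -(e^(x))/(-3y^2) = e^(x)/(3y^2)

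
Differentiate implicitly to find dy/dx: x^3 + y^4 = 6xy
Differentiate the relation implicitly: treat y = y(x) and apply the chain rule, so every y-derivative picks up a y' = dy/dx factor.

With everything moved to the left-hand side, differentiate term by term:
  d/dx[x^3] = 3x^2
  d/dx[-6xy] = -6x·y' - 6y
  d/dx[y^4] = 4y^3·y'

Separating the contributions that come from x directly and those that come through y:
  without y':      3x^2 - 6y
  multiplying y':  -6x + 4y^3

so (3x^2 - 6y) + (-6x + 4y^3)·y' = 0, and therefore
  dy/dx = -(3x^2 - 6y)/(-6x + 4y^3) = 3(x^2 - 2y)/(2(3x - 2y^3))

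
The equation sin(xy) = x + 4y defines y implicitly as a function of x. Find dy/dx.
Take d/dx of both sides. Since y is implicitly a function of x, the chain rule attaches a y' = dy/dx factor whenever we differentiate through y.

Set F(x, y) = (left side) − (right side), so the curve is F = 0. Differentiating each term of F:
  d/dx[-x] = -1
  d/dx[-4y] = -4·y'
  d/dx[sin(xy)] = (x·y' + y)·cos(xy)

Collecting, the y'-free part is the partial derivative in x and the y' coefficient is the partial derivative in y:
  ∂F/∂x = y·cos(xy) - 1
  ∂F/∂y = x·cos(xy) - 4

so d/dx[F(x, y(x))] = ∂F/∂x + (∂F/∂y)·y' = 0. Rearranging,
  dy/dx = -(∂F/∂x)/(∂F/∂y) = -(y·cos(xy) - 1)/(x·cos(xy) - 4) = (-y·cos(xy) + 1)/(x·cos(xy) - 4)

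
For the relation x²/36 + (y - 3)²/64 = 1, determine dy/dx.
Apply d/dx to both sides, remembering that y depends on x. Each occurrence of y therefore brings in a y' = dy/dx via the chain rule.

With F(x, y) equal to the left-hand side minus the right, differentiate F term by term:
  d/dx[x^2/36] = x/18
  d/dx[(y - 3)^2/64] = y'(y - 3)/32
  d/dx[-1] = 0
Adding these up, d/dx[F] = 0 becomes
  (x/18) + (y/32 - 3/32)·y' = 0,
so isolating y',
  dy/dx = -(x/18)/(y/32 - 3/32)
        = -(x/18)/((y - 3)/32) = -16x/(9y - 27)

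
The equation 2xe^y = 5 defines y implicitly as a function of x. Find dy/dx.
Differentiate both sides with respect to x, treating y as y(x). By the chain rule, any term containing y contributes a factor of y' = dy/dx when we differentiate it.

Move every term to one side and write the relation as F(x, y) = 0. Term by term,
  d/dx[2x·e^(y)] = 2x·y'·e^(y) + 2e^(y)
  d/dx[-5] = 0

The pieces without y' make up ∂F/∂x and the coefficient of y' is ∂F/∂y:
  ∂F/∂x = 2e^(y),
  ∂F/∂y = 2x·e^(y).

Since d/dx[F] = ∂F/∂x + (∂F/∂y)·y' = 0, solve for y':
  (∂F/∂y)·y' = -∂F/∂x
  dy/dx = -(∂F/∂x)/(∂F/∂y) = -(2e^(y))/(2x·e^(y)) = -1/x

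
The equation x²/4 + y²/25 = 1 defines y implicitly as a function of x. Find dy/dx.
Differentiate both sides with respect to x, treating y as y(x). By the chain rule, any term containing y contributes a factor of y' = dy/dx when we differentiate it.

Move every term to one side and write the relation as F(x, y) = 0. Term by term,
  d/dx[x^2/4] = x/2
  d/dx[y^2/25] = 2y·y'/25
  d/dx[-1] = 0

The pieces without y' make up ∂F/∂x and the coefficient of y' is ∂F/∂y:
  ∂F/∂x = x/2,
  ∂F/∂y = 2y/25.

Since d/dx[F] = ∂F/∂x + (∂F/∂y)·y' = 0, solve for y':
  (∂F/∂y)·y' = -∂F/∂x
  dy/dx = -(∂F/∂x)/(∂F/∂y) = -(x/2)/(2y/25) = -25x/(4y)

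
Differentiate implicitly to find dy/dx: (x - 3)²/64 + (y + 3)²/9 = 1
Differentiate both sides with respect to x, treating y as y(x). By the chain rule, any term containing y contributes a factor of y' = dy/dx when we differentiate it.

Move every term to one side and write the relation as F(x, y) = 0. Term by term,
  d/dx[(x - 3)^2/64] = x/32 - 3/32
  d/dx[(y + 3)^2/9] = 2·y'(y + 3)/9
  d/dx[-1] = 0

The pieces without y' make up ∂F/∂x and the coefficient of y' is ∂F/∂y:
  ∂F/∂x = x/32 - 3/32,
  ∂F/∂y = 2y/9 + 2/3.

Since d/dx[F] = ∂F/∂x + (∂F/∂y)·y' = 0, solve for y':
  (∂F/∂y)·y' = -∂F/∂x
  dy/dx = -(∂F/∂x)/(∂F/∂y) = -(x/32 - 3/32)/(2y/9 + 2/3)
        = -((x - 3)/32)/(2(y + 3)/9) = 9(3 - x)/(64(y + 3))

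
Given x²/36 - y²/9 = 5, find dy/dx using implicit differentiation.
Differentiate both sides with respect to x, treating y as y(x). By the chain rule, any term containing y contributes a factor of y' = dy/dx when we differentiate it.

Move every term to one side and write the relation as F(x, y) = 0. Term by term,
  d/dx[x^2/36] = x/18
  d/dx[-y^2/9] = -2y·y'/9
  d/dx[-5] = 0

The pieces without y' make up ∂F/∂x and the coefficient of y' is ∂F/∂y:
  ∂F/∂x = x/18,
  ∂F/∂y = -2y/9.

Since d/dx[F] = ∂F/∂x + (∂F/∂y)·y' = 0, solve for y':
  (∂F/∂y)·y' = -∂F/∂x
  dy/dx = -(∂F/∂x)/(∂F/∂y) = -(x/18)/(-2y/9) = x/(4y)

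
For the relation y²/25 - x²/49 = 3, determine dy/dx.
Take d/dx of both sides. Since y is implicitly a function of x, the chain rule attaches a y' = dy/dx factor whenever we differentiate through y.

Set F(x, y) = (left side) − (right side), so the curve is F = 0. Differentiating each term of F:
  d/dx[-x^2/49] = -2x/49
  d/dx[y^2/25] = 2y·y'/25
  d/dx[-3] = 0

Collecting, the y'-free part is the partial derivative in x and the y' coefficient is the partial derivative in y:
  ∂F/∂x = -2x/49
  ∂F/∂y = 2y/25

so d/dx[F(x, y(x))] = ∂F/∂x + (∂F/∂y)·y' = 0. Rearranging,
  dy/dx = -(∂F/∂x)/(∂F/∂y) = -(-2x/49)/(2y/25) = 25x/(49y)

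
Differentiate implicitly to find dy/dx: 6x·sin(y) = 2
Differentiate the relation implicitly: treat y = y(x) and apply the chain rule, so every y-derivative picks up a y' = dy/dx factor.

With everything moved to the left-hand side, differentiate term by term:
  d/dx[6x·sin(y)] = 6x·y'·cos(y) + 6sin(y)
  d/dx[-2] = 0

Separating the contributions that come from x directly and those that come through y:
  without y':      6sin(y)
  multiplying y':  6x·cos(y)

so (6sin(y)) + (6x·cos(y))·y' = 0, and therefore
  dy/dx = -(6sin(y))/(6x·cos(y)) = -tan(y)/x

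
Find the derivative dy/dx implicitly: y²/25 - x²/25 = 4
Differentiate the relation implicitly: treat y = y(x) and apply the chain rule, so every y-derivative picks up a y' = dy/dx factor.

With everything moved to the left-hand side, differentiate term by term:
  d/dx[-x^2/25] = -2x/25
  d/dx[y^2/25] = 2y·y'/25
  d/dx[-4] = 0

Separating the contributions that come from x directly and those that come through y:
  without y':      -2x/25
  multiplying y':  2y/25

so (-2x/25) + (2y/25)·y' = 0, and therefore
  dy/dx = -(-2x/25)/(2y/25) = x/y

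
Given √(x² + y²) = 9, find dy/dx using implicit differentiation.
Differentiate both sides with respect to x, treating y as y(x). By the chain rule, any term containing y contributes a factor of y' = dy/dx when we differentiate it.

Move every term to one side and write the relation as F(x, y) = 0. Term by term,
  d/dx[√(x^2 + y^2)] = (x + y·y')/√(x^2 + y^2)
  d/dx[-9] = 0

The pieces without y' make up ∂F/∂x and the coefficient of y' is ∂F/∂y:
  ∂F/∂x = x/√(x^2 + y^2),
  ∂F/∂y = y/√(x^2 + y^2).

Since d/dx[F] = ∂F/∂x + (∂F/∂y)·y' = 0, solve for y':
  (∂F/∂y)·y' = -∂F/∂x
  dy/dx = -(∂F/∂x)/(∂F/∂y) = -(x/√(x^2 + y^2))/(y/√(x^2 + y^2)) = -x/y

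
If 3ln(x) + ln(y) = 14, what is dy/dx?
Differentiate both sides with respect to x, treating y as y(x). By the chain rule, any term containing y contributes a factor of y' = dy/dx when we differentiate it.

Move every term to one side and write the relation as F(x, y) = 0. Term by term,
  d/dx[3ln(x)] = 3/x
  d/dx[ln(y)] = y'/y
  d/dx[-14] = 0

The pieces without y' make up ∂F/∂x and the coefficient of y' is ∂F/∂y:
  ∂F/∂x = 3/x,
  ∂F/∂y = 1/y.

Since d/dx[F] = ∂F/∂x + (∂F/∂y)·y' = 0, solve for y':
  (∂F/∂y)·y' = -∂F/∂x
  dy/dx = -(∂F/∂x)/(∂F/∂y) = -(3/x)/(1/y) = -3y/x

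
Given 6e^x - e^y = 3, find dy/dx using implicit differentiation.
Differentiate both sides with respect to x, treating y as y(x). By the chain rule, any term containing y contributes a factor of y' = dy/dx when we differentiate it.

Move every term to one side and write the relation as F(x, y) = 0. Term by term,
  d/dx[6e^(x)] = 6e^(x)
  d/dx[-e^(y)] = -y'·e^(y)
  d/dx[-3] = 0

The pieces without y' make up ∂F/∂x and the coefficient of y' is ∂F/∂y:
  ∂F/∂x = 6e^(x),
  ∂F/∂y = -e^(y).

Since d/dx[F] = ∂F/∂x + (∂F/∂y)·y' = 0, solve for y':
  (∂F/∂y)·y' = -∂F/∂x
  dy/dx = -(∂F/∂x)/(∂F/∂y) = -(6e^(x))/(-e^(y)) = 6e^(x - y)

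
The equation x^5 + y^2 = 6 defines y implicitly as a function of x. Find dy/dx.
Differentiate both sides with respect to x, treating y as y(x). By the chain rule, any term containing y contributes a factor of y' = dy/dx when we differentiate it.

Move every term to one side and write the relation as F(x, y) = 0. Term by term,
  d/dx[x^5] = 5x^4
  d/dx[y^2] = 2y·y'
  d/dx[-6] = 0

The pieces without y' make up ∂F/∂x and the coefficient of y' is ∂F/∂y:
  ∂F/∂x = 5x^4,
  ∂F/∂y = 2y.

Since d/dx[F] = ∂F/∂x + (∂F/∂y)·y' = 0, solve for y':
  (∂F/∂y)·y' = -∂F/∂x
  dy/dx = -(∂F/∂x)/(∂F/∂y) = -(5x^4)/(2y) = -5x^4/(2y)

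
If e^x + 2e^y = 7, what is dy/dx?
Take d/dx of both sides. Since y is implicitly a function of x, the chain rule attaches a y' = dy/dx factor whenever we differentiate through y.

Set F(x, y) = (left side) − (right side), so the curve is F = 0. Differentiating each term of F:
  d/dx[e^(x)] = e^(x)
  d/dx[2e^(y)] = 2·y'·e^(y)
  d/dx[-7] = 0

Collecting, the y'-free part is the partial derivative in x and the y' coefficient is the partial derivative in y:
  ∂F/∂x = e^(x)
  ∂F/∂y = 2e^(y)

so d/dx[F(x, y(x))] = ∂F/∂x + (∂F/∂y)·y' = 0. Rearranging,
  dy/dx = -(∂F/∂x)/(∂F/∂y) = -(e^(x))/(2e^(y)) = -e^(x - y)/2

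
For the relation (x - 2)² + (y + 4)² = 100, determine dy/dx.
Apply d/dx to both sides, remembering that y depends on x. Each occurrence of y therefore brings in a y' = dy/dx via the chain rule.

With F(x, y) equal to the left-hand side minus the right, differentiate F term by term:
  d/dx[(x - 2)^2] = 2x - 4
  d/dx[(y + 4)^2] = 2·y'(y + 4)
  d/dx[-100] = 0
Adding these up, d/dx[F] = 0 becomes
  (2x - 4) + (2y + 8)·y' = 0,
so isolating y',
  dy/dx = -(2x - 4)/(2y + 8) = (2 - x)/(y + 4)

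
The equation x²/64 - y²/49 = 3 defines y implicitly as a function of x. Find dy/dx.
Apply d/dx to both sides, remembering that y depends on x. Each occurrence of y therefore brings in a y' = dy/dx via the chain rule.

With F(x, y) equal to the left-hand side minus the right, differentiate F term by term:
  d/dx[x^2/64] = x/32
  d/dx[-y^2/49] = -2y·y'/49
  d/dx[-3] = 0
Adding these up, d/dx[F] = 0 becomes
  (x/32) + (-2y/49)·y' = 0,
so isolating y',
  dy/dx = -(x/32)/(-2y/49) = 49x/(64y)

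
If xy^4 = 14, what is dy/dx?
Take d/dx of both sides. Since y is implicitly a function of x, the chain rule attaches a y' = dy/dx factor whenever we differentiate through y.

Set F(x, y) = (left side) − (right side), so the curve is F = 0. Differentiating each term of F:
  d/dx[xy^4] = 4xy^3·y' + y^4
  d/dx[-14] = 0

Collecting, the y'-free part is the partial derivative in x and the y' coefficient is the partial derivative in y:
  ∂F/∂x = y^4
  ∂F/∂y = 4xy^3

so d/dx[F(x, y(x))] = ∂F/∂x + (∂F/∂y)·y' = 0. Rearranging,
  dy/dx = -(∂F/∂x)/(∂F/∂y) = -(y^4)/(4xy^3) = -y/(4x)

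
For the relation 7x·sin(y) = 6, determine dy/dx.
Differentiate both sides with respect to x, treating y as y(x). By the chain rule, any term containing y contributes a factor of y' = dy/dx when we differentiate it.

Move every term to one side and write the relation as F(x, y) = 0. Term by term,
  d/dx[7x·sin(y)] = 7x·y'·cos(y) + 7sin(y)
  d/dx[-6] = 0

The pieces without y' make up ∂F/∂x and the coefficient of y' is ∂F/∂y:
  ∂F/∂x = 7sin(y),
  ∂F/∂y = 7x·cos(y).

Since d/dx[F] = ∂F/∂x + (∂F/∂y)·y' = 0, solve for y':
  (∂F/∂y)·y' = -∂F/∂x
  dy/dx = -(∂F/∂x)/(∂F/∂y) = -(7sin(y))/(7x·cos(y)) = -tan(y)/x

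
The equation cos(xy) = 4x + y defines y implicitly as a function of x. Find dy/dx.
Take d/dx of both sides. Since y is implicitly a function of x, the chain rule attaches a y' = dy/dx factor whenever we differentiate through y.

Set F(x, y) = (left side) − (right side), so the curve is F = 0. Differentiating each term of F:
  d/dx[-4x] = -4
  d/dx[-y] = -y'
  d/dx[cos(xy)] = -(x·y' + y)·sin(xy)

Collecting, the y'-free part is the partial derivative in x and the y' coefficient is the partial derivative in y:
  ∂F/∂x = -y·sin(xy) - 4
  ∂F/∂y = -x·sin(xy) - 1

so d/dx[F(x, y(x))] = ∂F/∂x + (∂F/∂y)·y' = 0. Rearranging,
  dy/dx = -(∂F/∂x)/(∂F/∂y) = -(-y·sin(xy) - 4)/(-x·sin(xy) - 1) = -(y·sin(xy) + 4)/(x·sin(xy) + 1)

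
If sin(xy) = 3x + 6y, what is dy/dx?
Differentiate both sides with respect to x, treating y as y(x). By the chain rule, any term containing y contributes a factor of y' = dy/dx when we differentiate it.

Move every term to one side and write the relation as F(x, y) = 0. Term by term,
  d/dx[-3x] = -3
  d/dx[-6y] = -6·y'
  d/dx[sin(xy)] = (x·y' + y)·cos(xy)

The pieces without y' make up ∂F/∂x and the coefficient of y' is ∂F/∂y:
  ∂F/∂x = y·cos(xy) - 3,
  ∂F/∂y = x·cos(xy) - 6.

Since d/dx[F] = ∂F/∂x + (∂F/∂y)·y' = 0, solve for y':
  (∂F/∂y)·y' = -∂F/∂x
  dy/dx = -(∂F/∂x)/(∂F/∂y) = -(y·cos(xy) - 3)/(x·cos(xy) - 6) = (-y·cos(xy) + 3)/(x·cos(xy) - 6)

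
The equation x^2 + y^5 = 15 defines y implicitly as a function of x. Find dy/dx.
Differentiate the relation implicitly: treat y = y(x) and apply the chain rule, so every y-derivative picks up a y' = dy/dx factor.

With everything moved to the left-hand side, differentiate term by term:
  d/dx[x^2] = 2x
  d/dx[y^5] = 5y^4·y'
  d/dx[-15] = 0

Separating the contributions that come from x directly and those that come through y:
  without y':      2x
  multiplying y':  5y^4

so (2x) + (5y^4)·y' = 0, and therefore
  dy/dx = -(2x)/(5y^4) = -2x/(5y^4)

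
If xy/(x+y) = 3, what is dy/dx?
Differentiate both sides with respect to x, treating y as y(x). By the chain rule, any term containing y contributes a factor of y' = dy/dx when we differentiate it.

Move every term to one side and write the relation as F(x, y) = 0. Term by term,
  d/dx[xy/(x + y)] = xy(-y' - 1)/(x + y)^2 + x·y'/(x + y) + y/(x + y)
  d/dx[-3] = 0

The pieces without y' make up ∂F/∂x and the coefficient of y' is ∂F/∂y:
  ∂F/∂x = -xy/(x + y)^2 + y/(x + y),
  ∂F/∂y = -xy/(x + y)^2 + x/(x + y).

Since d/dx[F] = ∂F/∂x + (∂F/∂y)·y' = 0, solve for y':
  (∂F/∂y)·y' = -∂F/∂x
  dy/dx = -(∂F/∂x)/(∂F/∂y) = -(-xy/(x + y)^2 + y/(x + y))/(-xy/(x + y)^2 + x/(x + y))
        = -(y^2/(x + y)^2)/(x^2/(x + y)^2) = -y^2/x^2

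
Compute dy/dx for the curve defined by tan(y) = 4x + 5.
Differentiate the relation implicitly: treat y = y(x) and apply the chain rule, so every y-derivative picks up a y' = dy/dx factor.

With everything moved to the left-hand side, differentiate term by term:
  d/dx[-4x] = -4
  d/dx[tan(y)] = y'(tan(y)^2 + 1)
  d/dx[-5] = 0

Separating the contributions that come from x directly and those that come through y:
  without y':      -4
  multiplying y':  tan(y)^2 + 1

so (-4) + (tan(y)^2 + 1)·y' = 0, and therefore
  dy/dx = -(-4)/(tan(y)^2 + 1) = 4cos(y)^2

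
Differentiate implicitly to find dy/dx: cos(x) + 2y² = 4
Take d/dx of both sides. Since y is implicitly a function of x, the chain rule attaches a y' = dy/dx factor whenever we differentiate through y.

Set F(x, y) = (left side) − (right side), so the curve is F = 0. Differentiating each term of F:
  d/dx[2y^2] = 4y·y'
  d/dx[cos(x)] = -sin(x)
  d/dx[-4] = 0

Collecting, the y'-free part is the partial derivative in x and the y' coefficient is the partial derivative in y:
  ∂F/∂x = -sin(x)
  ∂F/∂y = 4y

so d/dx[F(x, y(x))] = ∂F/∂x + (∂F/∂y)·y' = 0. Rearranging,
  dy/dx = -(∂F/∂x)/(∂F/∂y) = -(-sin(x))/(4y) = sin(x)/(4y)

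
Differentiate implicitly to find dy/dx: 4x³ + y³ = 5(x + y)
Differentiate the relation implicitly: treat y = y(x) and apply the chain rule, so every y-derivative picks up a y' = dy/dx factor.

With everything moved to the left-hand side, differentiate term by term:
  d/dx[4x^3] = 12x^2
  d/dx[-5x] = -5
  d/dx[y^3] = 3y^2·y'
  d/dx[-5y] = -5·y'

Separating the contributions that come from x directly and those that come through y:
  without y':      12x^2 - 5
  multiplying y':  3y^2 - 5

so (12x^2 - 5) + (3y^2 - 5)·y' = 0, and therefore
  dy/dx = -(12x^2 - 5)/(3y^2 - 5) = (5 - 12x^2)/(3y^2 - 5)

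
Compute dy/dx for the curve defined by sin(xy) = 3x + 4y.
Apply d/dx to both sides, remembering that y depends on x. Each occurrence of y therefore brings in a y' = dy/dx via the chain rule.

With F(x, y) equal to the left-hand side minus the right, differentiate F term by term:
  d/dx[-3x] = -3
  d/dx[-4y] = -4·y'
  d/dx[sin(xy)] = (x·y' + y)·cos(xy)
Adding these up, d/dx[F] = 0 becomes
  (y·cos(xy) - 3) + (x·cos(xy) - 4)·y' = 0,
so isolating y',
  dy/dx = -(y·cos(xy) - 3)/(x·cos(xy) - 4) = (-y·cos(xy) + 3)/(x·cos(xy) - 4)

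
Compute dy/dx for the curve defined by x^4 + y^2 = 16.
Differentiate both sides with respect to x, treating y as y(x). By the chain rule, any term containing y contributes a factor of y' = dy/dx when we differentiate it.

Move every term to one side and write the relation as F(x, y) = 0. Term by term,
  d/dx[x^4] = 4x^3
  d/dx[y^2] = 2y·y'
  d/dx[-16] = 0

The pieces without y' make up ∂F/∂x and the coefficient of y' is ∂F/∂y:
  ∂F/∂x = 4x^3,
  ∂F/∂y = 2y.

Since d/dx[F] = ∂F/∂x + (∂F/∂y)·y' = 0, solve for y':
  (∂F/∂y)·y' = -∂F/∂x
  dy/dx = -(∂F/∂x)/(∂F/∂y) = -(4x^3)/(2y) = -2x^3/y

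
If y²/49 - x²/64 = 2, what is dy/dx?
Apply d/dx to both sides, remembering that y depends on x. Each occurrence of y therefore brings in a y' = dy/dx via the chain rule.

With F(x, y) equal to the left-hand side minus the right, differentiate F term by term:
  d/dx[-x^2/64] = -x/32
  d/dx[y^2/49] = 2y·y'/49
  d/dx[-2] = 0
Adding these up, d/dx[F] = 0 becomes
  (-x/32) + (2y/49)·y' = 0,
so isolating y',
  dy/dx = -(-x/32)/(2y/49) = 49x/(64y)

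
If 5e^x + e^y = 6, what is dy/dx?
Differentiate the relation implicitly: treat y = y(x) and apply the chain rule, so every y-derivative picks up a y' = dy/dx factor.

With everything moved to the left-hand side, differentiate term by term:
  d/dx[5e^(x)] = 5e^(x)
  d/dx[e^(y)] = y'·e^(y)
  d/dx[-6] = 0

Separating the contributions that come from x directly and those that come through y:
  without y':      5e^(x)
  multiplying y':  e^(y)

so (5e^(x)) + (e^(y))·y' = 0, and therefore
  dy/dx = -(5e^(x))/(e^(y)) = -5e^(x - y)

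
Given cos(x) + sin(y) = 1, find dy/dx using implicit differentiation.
Apply d/dx to both sides, remembering that y depends on x. Each occurrence of y therefore brings in a y' = dy/dx via the chain rule.

With F(x, y) equal to the left-hand side minus the right, differentiate F term by term:
  d/dx[sin(y)] = y'·cos(y)
  d/dx[cos(x)] = -sin(x)
  d/dx[-1] = 0
Adding these up, d/dx[F] = 0 becomes
  (-sin(x)) + (cos(y))·y' = 0,
so isolating y',
  dy/dx = -(-sin(x))/(cos(y)) = sin(x)/cos(y)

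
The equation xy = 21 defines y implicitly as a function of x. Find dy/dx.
Differentiate the relation implicitly: treat y = y(x) and apply the chain rule, so every y-derivative picks up a y' = dy/dx factor.

With everything moved to the left-hand side, differentiate term by term:
  d/dx[xy] = x·y' + y
  d/dx[-21] = 0

Separating the contributions that come from x directly and those that come through y:
  without y':      y
  multiplying y':  x

so (y) + (x)·y' = 0, and therefore
  dy/dx = -(y)/(x) = -y/x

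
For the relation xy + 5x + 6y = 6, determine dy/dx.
Differentiate the relation implicitly: treat y = y(x) and apply the chain rule, so every y-derivative picks up a y' = dy/dx factor.

With everything moved to the left-hand side, differentiate term by term:
  d/dx[xy] = x·y' + y
  d/dx[5x] = 5
  d/dx[6y] = 6·y'
  d/dx[-6] = 0

Separating the contributions that come from x directly and those that come through y:
  without y':      y + 5
  multiplying y':  x + 6

so (y + 5) + (x + 6)·y' = 0, and therefore
  dy/dx = -(y + 5)/(x + 6) = (-y - 5)/(x + 6)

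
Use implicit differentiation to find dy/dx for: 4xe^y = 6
Apply d/dx to both sides, remembering that y depends on x. Each occurrence of y therefore brings in a y' = dy/dx via the chain rule.

With F(x, y) equal to the left-hand side minus the right, differentiate F term by term:
  d/dx[4x·e^(y)] = 4x·y'·e^(y) + 4e^(y)
  d/dx[-6] = 0
Adding these up, d/dx[F] = 0 becomes
  (4e^(y)) + (4x·e^(y))·y' = 0,
so isolating y',
  dy/dx = -(4e^(y))/(4x·e^(y)) = -1/x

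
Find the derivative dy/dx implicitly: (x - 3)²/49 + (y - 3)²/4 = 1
Differentiate the relation implicitly: treat y = y(x) and apply the chain rule, so every y-derivative picks up a y' = dy/dx factor.

With everything moved to the left-hand side, differentiate term by term:
  d/dx[(x - 3)^2/49] = 2x/49 - 6/49
  d/dx[(y - 3)^2/4] = y'(y - 3)/2
  d/dx[-1] = 0

Separating the contributions that come from x directly and those that come through y:
  without y':      2x/49 - 6/49
  multiplying y':  y/2 - 3/2

so (2x/49 - 6/49) + (y/2 - 3/2)·y' = 0, and therefore
  dy/dx = -(2x/49 - 6/49)/(y/2 - 3/2)
        = -(2(x - 3)/49)/((y - 3)/2) = 4(3 - x)/(49(y - 3))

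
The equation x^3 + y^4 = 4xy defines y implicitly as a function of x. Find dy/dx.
Take d/dx of both sides. Since y is implicitly a function of x, the chain rule attaches a y' = dy/dx factor whenever we differentiate through y.

Set F(x, y) = (left side) − (right side), so the curve is F = 0. Differentiating each term of F:
  d/dx[x^3] = 3x^2
  d/dx[-4xy] = -4x·y' - 4y
  d/dx[y^4] = 4y^3·y'

Collecting, the y'-free part is the partial derivative in x and the y' coefficient is the partial derivative in y:
  ∂F/∂x = 3x^2 - 4y
  ∂F/∂y = -4x + 4y^3

so d/dx[F(x, y(x))] = ∂F/∂x + (∂F/∂y)·y' = 0. Rearranging,
  dy/dx = -(∂F/∂x)/(∂F/∂y) = -(3x^2 - 4y)/(-4x + 4y^3) = (3x^2/4 - y)/(x - y^3)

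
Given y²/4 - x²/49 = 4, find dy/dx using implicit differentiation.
Differentiate both sides with respect to x, treating y as y(x). By the chain rule, any term containing y contributes a factor of y' = dy/dx when we differentiate it.

Move every term to one side and write the relation as F(x, y) = 0. Term by term,
  d/dx[-x^2/49] = -2x/49
  d/dx[y^2/4] = y·y'/2
  d/dx[-4] = 0

The pieces without y' make up ∂F/∂x and the coefficient of y' is ∂F/∂y:
  ∂F/∂x = -2x/49,
  ∂F/∂y = y/2.

Since d/dx[F] = ∂F/∂x + (∂F/∂y)·y' = 0, solve for y':
  (∂F/∂y)·y' = -∂F/∂x
  dy/dx = -(∂F/∂x)/(∂F/∂y) = -(-2x/49)/(y/2) = 4x/(49y)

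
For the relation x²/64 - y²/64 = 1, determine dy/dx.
Differentiate both sides with respect to x, treating y as y(x). By the chain rule, any term containing y contributes a factor of y' = dy/dx when we differentiate it.

Move every term to one side and write the relation as F(x, y) = 0. Term by term,
  d/dx[x^2/64] = x/32
  d/dx[-y^2/64] = -y·y'/32
  d/dx[-1] = 0

The pieces without y' make up ∂F/∂x and the coefficient of y' is ∂F/∂y:
  ∂F/∂x = x/32,
  ∂F/∂y = -y/32.

Since d/dx[F] = ∂F/∂x + (∂F/∂y)·y' = 0, solve for y':
  (∂F/∂y)·y' = -∂F/∂x
  dy/dx = -(∂F/∂x)/(∂F/∂y) = -(x/32)/(-y/32) = x/y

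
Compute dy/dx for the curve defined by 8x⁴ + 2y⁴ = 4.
Differentiate both sides with respect to x, treating y as y(x). By the chain rule, any term containing y contributes a factor of y' = dy/dx when we differentiate it.

Move every term to one side and write the relation as F(x, y) = 0. Term by term,
  d/dx[8x^4] = 32x^3
  d/dx[2y^4] = 8y^3·y'
  d/dx[-4] = 0

The pieces without y' make up ∂F/∂x and the coefficient of y' is ∂F/∂y:
  ∂F/∂x = 32x^3,
  ∂F/∂y = 8y^3.

Since d/dx[F] = ∂F/∂x + (∂F/∂y)·y' = 0, solve for y':
  (∂F/∂y)·y' = -∂F/∂x
  dy/dx = -(∂F/∂x)/(∂F/∂y) = -(32x^3)/(8y^3) = -4x^3/y^3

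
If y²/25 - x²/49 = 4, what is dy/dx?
Differentiate both sides with respect to x, treating y as y(x). By the chain rule, any term containing y contributes a factor of y' = dy/dx when we differentiate it.

Move every term to one side and write the relation as F(x, y) = 0. Term by term,
  d/dx[-x^2/49] = -2x/49
  d/dx[y^2/25] = 2y·y'/25
  d/dx[-4] = 0

The pieces without y' make up ∂F/∂x and the coefficient of y' is ∂F/∂y:
  ∂F/∂x = -2x/49,
  ∂F/∂y = 2y/25.

Since d/dx[F] = ∂F/∂x + (∂F/∂y)·y' = 0, solve for y':
  (∂F/∂y)·y' = -∂F/∂x
  dy/dx = -(∂F/∂x)/(∂F/∂y) = -(-2x/49)/(2y/25) = 25x/(49y)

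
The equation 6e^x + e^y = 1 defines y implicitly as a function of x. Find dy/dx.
Differentiate both sides with respect to x, treating y as y(x). By the chain rule, any term containing y contributes a factor of y' = dy/dx when we differentiate it.

Move every term to one side and write the relation as F(x, y) = 0. Term by term,
  d/dx[6e^(x)] = 6e^(x)
  d/dx[e^(y)] = y'·e^(y)
  d/dx[-1] = 0

The pieces without y' make up ∂F/∂x and the coefficient of y' is ∂F/∂y:
  ∂F/∂x = 6e^(x),
  ∂F/∂y = e^(y).

Since d/dx[F] = ∂F/∂x + (∂F/∂y)·y' = 0, solve for y':
  (∂F/∂y)·y' = -∂F/∂x
  dy/dx = -(∂F/∂x)/(∂F/∂y) = -(6e^(x))/(e^(y)) = -6e^(x - y)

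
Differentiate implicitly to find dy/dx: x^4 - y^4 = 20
Take d/dx of both sides. Since y is implicitly a function of x, the chain rule attaches a y' = dy/dx factor whenever we differentiate through y.

Set F(x, y) = (left side) − (right side), so the curve is F = 0. Differentiating each term of F:
  d/dx[x^4] = 4x^3
  d/dx[-y^4] = -4y^3·y'
  d/dx[-20] = 0

Collecting, the y'-free part is the partial derivative in x and the y' coefficient is the partial derivative in y:
  ∂F/∂x = 4x^3
  ∂F/∂y = -4y^3

so d/dx[F(x, y(x))] = ∂F/∂x + (∂F/∂y)·y' = 0. Rearranging,
  dy/dx = -(∂F/∂x)/(∂F/∂y) = -(4x^3)/(-4y^3) = x^3/y^3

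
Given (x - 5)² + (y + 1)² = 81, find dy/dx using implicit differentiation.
Differentiate both sides with respect to x, treating y as y(x). By the chain rule, any term containing y contributes a factor of y' = dy/dx when we differentiate it.

Move every term to one side and write the relation as F(x, y) = 0. Term by term,
  d/dx[(x - 5)^2] = 2x - 10
  d/dx[(y + 1)^2] = 2·y'(y + 1)
  d/dx[-81] = 0

The pieces without y' make up ∂F/∂x and the coefficient of y' is ∂F/∂y:
  ∂F/∂x = 2x - 10,
  ∂F/∂y = 2y + 2.

Since d/dx[F] = ∂F/∂x + (∂F/∂y)·y' = 0, solve for y':
  (∂F/∂y)·y' = -∂F/∂x
  dy/dx = -(∂F/∂x)/(∂F/∂y) = -(2x - 10)/(2y + 2) = (5 - x)/(y + 1)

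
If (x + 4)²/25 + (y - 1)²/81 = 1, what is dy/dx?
Differentiate both sides with respect to x, treating y as y(x). By the chain rule, any term containing y contributes a factor of y' = dy/dx when we differentiate it.

Move every term to one side and write the relation as F(x, y) = 0. Term by term,
  d/dx[(x + 4)^2/25] = 2x/25 + 8/25
  d/dx[(y - 1)^2/81] = 2·y'(y - 1)/81
  d/dx[-1] = 0

The pieces without y' make up ∂F/∂x and the coefficient of y' is ∂F/∂y:
  ∂F/∂x = 2x/25 + 8/25,
  ∂F/∂y = 2y/81 - 2/81.

Since d/dx[F] = ∂F/∂x + (∂F/∂y)·y' = 0, solve for y':
  (∂F/∂y)·y' = -∂F/∂x
  dy/dx = -(∂F/∂x)/(∂F/∂y) = -(2x/25 + 8/25)/(2y/81 - 2/81)
        = -(2(x + 4)/25)/(2(y - 1)/81) = 81(-x - 4)/(25(y - 1))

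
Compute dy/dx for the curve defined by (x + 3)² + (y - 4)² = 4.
Differentiate the relation implicitly: treat y = y(x) and apply the chain rule, so every y-derivative picks up a y' = dy/dx factor.

With everything moved to the left-hand side, differentiate term by term:
  d/dx[(x + 3)^2] = 2x + 6
  d/dx[(y - 4)^2] = 2·y'(y - 4)
  d/dx[-4] = 0

Separating the contributions that come from x directly and those that come through y:
  without y':      2x + 6
  multiplying y':  2y - 8

so (2x + 6) + (2y - 8)·y' = 0, and therefore
  dy/dx = -(2x + 6)/(2y - 8) = (-x - 3)/(y - 4)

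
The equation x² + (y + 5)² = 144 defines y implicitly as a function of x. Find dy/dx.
Differentiate the relation implicitly: treat y = y(x) and apply the chain rule, so every y-derivative picks up a y' = dy/dx factor.

With everything moved to the left-hand side, differentiate term by term:
  d/dx[x^2] = 2x
  d/dx[(y + 5)^2] = 2·y'(y + 5)
  d/dx[-144] = 0

Separating the contributions that come from x directly and those that come through y:
  without y':      2x
  multiplying y':  2y + 10

so (2x) + (2y + 10)·y' = 0, and therefore
  dy/dx = -(2x)/(2y + 10) = -x/(y + 5)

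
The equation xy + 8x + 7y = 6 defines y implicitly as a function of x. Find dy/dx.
Take d/dx of both sides. Since y is implicitly a function of x, the chain rule attaches a y' = dy/dx factor whenever we differentiate through y.

Set F(x, y) = (left side) − (right side), so the curve is F = 0. Differentiating each term of F:
  d/dx[xy] = x·y' + y
  d/dx[8x] = 8
  d/dx[7y] = 7·y'
  d/dx[-6] = 0

Collecting, the y'-free part is the partial derivative in x and the y' coefficient is the partial derivative in y:
  ∂F/∂x = y + 8
  ∂F/∂y = x + 7

so d/dx[F(x, y(x))] = ∂F/∂x + (∂F/∂y)·y' = 0. Rearranging,
  dy/dx = -(∂F/∂x)/(∂F/∂y) = -(y + 8)/(x + 7) = (-y - 8)/(x + 7)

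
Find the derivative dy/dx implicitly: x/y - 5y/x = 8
Differentiate the relation implicitly: treat y = y(x) and apply the chain rule, so every y-derivative picks up a y' = dy/dx factor.

With everything moved to the left-hand side, differentiate term by term:
  d/dx[x/y] = -x·y'/y^2 + 1/y
  d/dx[-5y/x] = -5·y'/x + 5y/x^2
  d/dx[-8] = 0

Separating the contributions that come from x directly and those that come through y:
  without y':      1/y + 5y/x^2
  multiplying y':  -x/y^2 - 5/x

so (1/y + 5y/x^2) + (-x/y^2 - 5/x)·y' = 0, and therefore
  dy/dx = -(1/y + 5y/x^2)/(-x/y^2 - 5/x)
        = -((x^2 + 5y^2)/(x^2y))/(-(x^2 + 5y^2)/(xy^2)) = y/x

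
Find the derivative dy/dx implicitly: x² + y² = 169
Differentiate both sides with respect to x, treating y as y(x). By the chain rule, any term containing y contributes a factor of y' = dy/dx when we differentiate it.

Move every term to one side and write the relation as F(x, y) = 0. Term by term,
  d/dx[x^2] = 2x
  d/dx[y^2] = 2y·y'
  d/dx[-169] = 0

The pieces without y' make up ∂F/∂x and the coefficient of y' is ∂F/∂y:
  ∂F/∂x = 2x,
  ∂F/∂y = 2y.

Since d/dx[F] = ∂F/∂x + (∂F/∂y)·y' = 0, solve for y':
  (∂F/∂y)·y' = -∂F/∂x
  dy/dx = -(∂F/∂x)/(∂F/∂y) = -(2x)/(2y) = -x/y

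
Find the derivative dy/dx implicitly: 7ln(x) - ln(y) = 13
Apply d/dx to both sides, remembering that y depends on x. Each occurrence of y therefore brings in a y' = dy/dx via the chain rule.

With F(x, y) equal to the left-hand side minus the right, differentiate F term by term:
  d/dx[7ln(x)] = 7/x
  d/dx[-ln(y)] = -y'/y
  d/dx[-13] = 0
Adding these up, d/dx[F] = 0 becomes
  (7/x) + (-1/y)·y' = 0,
so isolating y',
  dy/dx = -(7/x)/(-1/y) = 7y/x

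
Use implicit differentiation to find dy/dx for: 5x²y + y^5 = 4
Differentiate the relation implicitly: treat y = y(x) and apply the chain rule, so every y-derivative picks up a y' = dy/dx factor.

With everything moved to the left-hand side, differentiate term by term:
  d/dx[5x^2y] = 5x^2·y' + 10xy
  d/dx[y^5] = 5y^4·y'
  d/dx[-4] = 0

Separating the contributions that come from x directly and those that come through y:
  without y':      10xy
  multiplying y':  5x^2 + 5y^4

so (10xy) + (5x^2 + 5y^4)·y' = 0, and therefore
  dy/dx = -(10xy)/(5x^2 + 5y^4) = -2xy/(x^2 + y^4)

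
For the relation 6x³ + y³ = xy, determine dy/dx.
Take d/dx of both sides. Since y is implicitly a function of x, the chain rule attaches a y' = dy/dx factor whenever we differentiate through y.

Set F(x, y) = (left side) − (right side), so the curve is F = 0. Differentiating each term of F:
  d/dx[6x^3] = 18x^2
  d/dx[-xy] = -x·y' - y
  d/dx[y^3] = 3y^2·y'

Collecting, the y'-free part is the partial derivative in x and the y' coefficient is the partial derivative in y:
  ∂F/∂x = 18x^2 - y
  ∂F/∂y = -x + 3y^2

so d/dx[F(x, y(x))] = ∂F/∂x + (∂F/∂y)·y' = 0. Rearranging,
  dy/dx = -(∂F/∂x)/(∂F/∂y) = -(18x^2 - y)/(-x + 3y^2) = (18x^2 - y)/(x - 3y^2)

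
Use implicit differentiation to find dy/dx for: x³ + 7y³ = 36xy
Take d/dx of both sides. Since y is implicitly a function of x, the chain rule attaches a y' = dy/dx factor whenever we differentiate through y.

Set F(x, y) = (left side) − (right side), so the curve is F = 0. Differentiating each term of F:
  d/dx[x^3] = 3x^2
  d/dx[-36xy] = -36x·y' - 36y
  d/dx[7y^3] = 21y^2·y'

Collecting, the y'-free part is the partial derivative in x and the y' coefficient is the partial derivative in y:
  ∂F/∂x = 3x^2 - 36y
  ∂F/∂y = -36x + 21y^2

so d/dx[F(x, y(x))] = ∂F/∂x + (∂F/∂y)·y' = 0. Rearranging,
  dy/dx = -(∂F/∂x)/(∂F/∂y) = -(3x^2 - 36y)/(-36x + 21y^2) = (x^2 - 12y)/(12x - 7y^2)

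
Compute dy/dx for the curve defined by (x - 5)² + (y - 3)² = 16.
Differentiate the relation implicitly: treat y = y(x) and apply the chain rule, so every y-derivative picks up a y' = dy/dx factor.

With everything moved to the left-hand side, differentiate term by term:
  d/dx[(x - 5)^2] = 2x - 10
  d/dx[(y - 3)^2] = 2·y'(y - 3)
  d/dx[-16] = 0

Separating the contributions that come from x directly and those that come through y:
  without y':      2x - 10
  multiplying y':  2y - 6

so (2x - 10) + (2y - 6)·y' = 0, and therefore
  dy/dx = -(2x - 10)/(2y - 6) = (5 - x)/(y - 3)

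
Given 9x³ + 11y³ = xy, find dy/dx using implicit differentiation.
Differentiate both sides with respect to x, treating y as y(x). By the chain rule, any term containing y contributes a factor of y' = dy/dx when we differentiate it.

Move every term to one side and write the relation as F(x, y) = 0. Term by term,
  d/dx[9x^3] = 27x^2
  d/dx[-xy] = -x·y' - y
  d/dx[11y^3] = 33y^2·y'

The pieces without y' make up ∂F/∂x and the coefficient of y' is ∂F/∂y:
  ∂F/∂x = 27x^2 - y,
  ∂F/∂y = -x + 33y^2.

Since d/dx[F] = ∂F/∂x + (∂F/∂y)·y' = 0, solve for y':
  (∂F/∂y)·y' = -∂F/∂x
  dy/dx = -(∂F/∂x)/(∂F/∂y) = -(27x^2 - y)/(-x + 33y^2) = (27x^2 - y)/(x - 33y^2)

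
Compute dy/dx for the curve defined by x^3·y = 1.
Take d/dx of both sides. Since y is implicitly a function of x, the chain rule attaches a y' = dy/dx factor whenever we differentiate through y.

Set F(x, y) = (left side) − (right side), so the curve is F = 0. Differentiating each term of F:
  d/dx[x^3y] = x^3·y' + 3x^2y
  d/dx[-1] = 0

Collecting, the y'-free part is the partial derivative in x and the y' coefficient is the partial derivative in y:
  ∂F/∂x = 3x^2y
  ∂F/∂y = x^3

so d/dx[F(x, y(x))] = ∂F/∂x + (∂F/∂y)·y' = 0. Rearranging,
  dy/dx = -(∂F/∂x)/(∂F/∂y) = -(3x^2y)/(x^3) = -3y/x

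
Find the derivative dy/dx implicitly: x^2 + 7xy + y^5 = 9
Differentiate both sides with respect to x, treating y as y(x). By the chain rule, any term containing y contributes a factor of y' = dy/dx when we differentiate it.

Move every term to one side and write the relation as F(x, y) = 0. Term by term,
  d/dx[x^2] = 2x
  d/dx[7xy] = 7x·y' + 7y
  d/dx[y^5] = 5y^4·y'
  d/dx[-9] = 0

The pieces without y' make up ∂F/∂x and the coefficient of y' is ∂F/∂y:
  ∂F/∂x = 2x + 7y,
  ∂F/∂y = 7x + 5y^4.

Since d/dx[F] = ∂F/∂x + (∂F/∂y)·y' = 0, solve for y':
  (∂F/∂y)·y' = -∂F/∂x
  dy/dx = -(∂F/∂x)/(∂F/∂y) = -(2x + 7y)/(7x + 5y^4) = (-2x - 7y)/(7x + 5y^4)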